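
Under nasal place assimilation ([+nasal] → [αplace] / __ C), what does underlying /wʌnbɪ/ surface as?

[wʌmbɪ]

The only nasal preceding a consonant is /n/ before /b/. /b/ is [+labial], so /n/ → /m/, giving [wʌmbɪ].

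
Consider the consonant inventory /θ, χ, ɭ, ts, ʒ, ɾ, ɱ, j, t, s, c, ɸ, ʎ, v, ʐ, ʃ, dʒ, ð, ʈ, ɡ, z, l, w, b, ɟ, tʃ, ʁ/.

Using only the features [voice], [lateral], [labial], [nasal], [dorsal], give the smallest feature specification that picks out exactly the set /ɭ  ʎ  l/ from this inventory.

The target set is precisely the extension of [+lateral] in this inventory.

[+lateral]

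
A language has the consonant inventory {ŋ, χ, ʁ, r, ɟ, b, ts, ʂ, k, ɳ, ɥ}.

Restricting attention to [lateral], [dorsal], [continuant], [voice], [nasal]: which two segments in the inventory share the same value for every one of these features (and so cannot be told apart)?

ɥ, ʁ

On the given features, /ɥ/ and /ʁ/ have an identical profile: [−lateral], [+dorsal], [+continuant], [+voice], [−nasal]. No other two segments in the inventory coincide on all 5 features. (They do differ in [labial], [round], [high] and [back], which are not among the given features.)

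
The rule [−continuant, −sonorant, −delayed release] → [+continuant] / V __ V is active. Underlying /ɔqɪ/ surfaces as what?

[ɔχɪ]

/q/ satisfies [−continuant, −sonorant, −delayed release] and sits in V __ V. The [+continuant] counterpart of the voiceless uvular stop is /χ/. Other segments in /ɔqɪ/ either fail the structural description or are not in the environment, so the surface form is [ɔχɪ].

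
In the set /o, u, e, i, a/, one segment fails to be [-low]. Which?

a

/i, o, e, u/ are all [-low]; /a/ (low unrounded vowel) is [+low].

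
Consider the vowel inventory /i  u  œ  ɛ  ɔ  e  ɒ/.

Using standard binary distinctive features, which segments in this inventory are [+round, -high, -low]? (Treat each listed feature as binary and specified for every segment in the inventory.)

œ, ɔ

First, the [+round] segments are /u, œ, ɔ, ɒ/.
Among these, [-high] gives /œ, ɔ, ɒ/.
Then [-low] leaves /œ, ɔ/.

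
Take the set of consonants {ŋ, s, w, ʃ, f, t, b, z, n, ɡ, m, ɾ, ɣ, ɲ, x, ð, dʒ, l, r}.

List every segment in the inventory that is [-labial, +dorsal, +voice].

The [-labial] segments are /ŋ, s, ʃ, t, z, n, ɡ, ɾ, ɣ, ɲ, x, ð, dʒ, l, r/.
Intersecting with [+dorsal] gives /ŋ, ɡ, ɣ, ɲ, x/.
Then [+voice] leaves /ŋ, ɡ, ɣ, ɲ/.

ŋ, ɡ, ɣ, ɲ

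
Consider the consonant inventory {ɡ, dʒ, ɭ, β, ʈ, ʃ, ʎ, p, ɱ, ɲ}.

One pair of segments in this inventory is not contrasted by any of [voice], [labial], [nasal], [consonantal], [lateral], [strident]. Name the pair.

ʎ, ɭ

/ʎ/ (palatal lateral approximant) and /ɭ/ (retroflex lateral approximant) are both [+voice], [-labial], [-nasal], [+consonantal], [+lateral], [-strident], so none of the listed features separates them. (They do differ in [dorsal], which is not among the given features.) Every other pair in the inventory differs on at least one listed feature.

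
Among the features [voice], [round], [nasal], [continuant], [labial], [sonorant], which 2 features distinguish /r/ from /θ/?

/r/ (alveolar trill) and /θ/ (voiceless dental fricative) agree on [-round], [-nasal], [+continuant], [-labial]. They differ on [sonorant] (/r/ [+], /θ/ [-]), [voice] (/r/ [+], /θ/ [-]).

[sonorant], [voice]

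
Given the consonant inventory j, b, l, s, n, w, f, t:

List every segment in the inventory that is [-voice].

s, f, t

The [-voice] segments here are /s, f, t/; the remaining /j, b, l, n, w/ are [+voice].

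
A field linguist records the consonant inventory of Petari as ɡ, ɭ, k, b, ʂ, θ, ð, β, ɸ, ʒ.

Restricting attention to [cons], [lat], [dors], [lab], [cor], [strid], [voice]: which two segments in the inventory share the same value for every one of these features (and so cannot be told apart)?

Both /b/ and /β/ are [+consonantal], [-lateral], [-dorsal], [+labial], [-coronal], [-strident], [+voice]. Since the list omits [continuant] — which does distinguish the voiced bilabial stop from the voiced bilabial fricative — this pair collapses; all other pairs remain distinct.

b, β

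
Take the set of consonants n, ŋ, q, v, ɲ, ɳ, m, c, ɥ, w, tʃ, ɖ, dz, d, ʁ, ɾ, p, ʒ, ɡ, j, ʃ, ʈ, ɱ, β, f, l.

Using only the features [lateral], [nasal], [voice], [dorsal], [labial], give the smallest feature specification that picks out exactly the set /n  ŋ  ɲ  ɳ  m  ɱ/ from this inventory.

/n, ŋ, ɲ, ɳ, m, ɱ/ are exactly the [+nasal] segments in the inventory, so a single feature suffices.

[+nasal]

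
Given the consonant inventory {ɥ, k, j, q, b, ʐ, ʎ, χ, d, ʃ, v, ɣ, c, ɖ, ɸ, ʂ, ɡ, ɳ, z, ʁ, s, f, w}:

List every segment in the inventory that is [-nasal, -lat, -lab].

Eliminate segments failing any feature: /ɥ, b, v, ɸ, f, w/ are [+labial]; /ʎ/ is [+lateral]; /ɳ/ is [+nasal]. The remaining /k, j, q, ʐ, χ, d, ʃ, ɣ, c, ɖ, ʂ, ɡ, z, ʁ, s/ satisfy [-nasal], [-lateral], [-labial].

k, j, q, ʐ, χ, d, ʃ, ɣ, c, ɖ, ʂ, ɡ, z, ʁ, s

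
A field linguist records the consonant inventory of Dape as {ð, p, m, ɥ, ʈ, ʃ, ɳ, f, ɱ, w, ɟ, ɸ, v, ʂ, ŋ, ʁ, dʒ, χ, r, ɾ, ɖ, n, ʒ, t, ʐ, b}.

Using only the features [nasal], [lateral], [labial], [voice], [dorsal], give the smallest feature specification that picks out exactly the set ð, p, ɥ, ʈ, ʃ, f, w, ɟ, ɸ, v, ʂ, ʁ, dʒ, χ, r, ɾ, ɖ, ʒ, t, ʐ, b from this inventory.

[−nasal]

/ð, p, ɥ, ʈ, ʃ, f, w, ɟ, ɸ, v, ʂ, ʁ, dʒ, χ, r, ɾ, ɖ, ʒ, t, ʐ, b/ are exactly the [−nasal] segments in the inventory, so a single feature suffices.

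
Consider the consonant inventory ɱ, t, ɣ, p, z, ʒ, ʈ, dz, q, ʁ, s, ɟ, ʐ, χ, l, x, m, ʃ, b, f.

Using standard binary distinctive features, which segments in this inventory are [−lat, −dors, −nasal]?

Eliminate segments failing any feature: /ɱ, m/ are [+nasal]; /ɣ, q, ʁ, ɟ, χ, x/ are [+dorsal]; /l/ is [+lateral]. The remaining /t, p, z, ʒ, ʈ, dz, s, ʐ, ʃ, b, f/ satisfy [−lateral], [−dorsal], [−nasal].

t, p, z, ʒ, ʈ, dz, s, ʐ, ʃ, b, f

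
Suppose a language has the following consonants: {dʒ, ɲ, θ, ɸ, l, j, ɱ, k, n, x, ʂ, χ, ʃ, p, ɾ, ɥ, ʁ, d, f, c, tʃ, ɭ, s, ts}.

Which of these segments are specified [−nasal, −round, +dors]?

j, k, x, χ, ʁ, c

Checking each segment against [−nasal], [−round], [+dorsal]: /j/ (palatal glide), /k/ (voiceless velar stop), /x/ (voiceless velar fricative), /χ/ (voiceless uvular fricative), /ʁ/ (voiced uvular fricative), /c/ (voiceless palatal stop) satisfy every feature; every other segment in the inventory fails at least one.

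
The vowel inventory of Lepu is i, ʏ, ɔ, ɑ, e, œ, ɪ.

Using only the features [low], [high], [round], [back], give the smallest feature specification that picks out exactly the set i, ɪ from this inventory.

[+high, −round]

Every target segment is [+high], [−round]; each remaining inventory member fails at least one of these. Each conjunct is needed — [−round] alone would also admit /ɑ, e/; [+high] alone would also admit /ʏ/ — and no other single listed feature has exactly this extension, so two is the minimum.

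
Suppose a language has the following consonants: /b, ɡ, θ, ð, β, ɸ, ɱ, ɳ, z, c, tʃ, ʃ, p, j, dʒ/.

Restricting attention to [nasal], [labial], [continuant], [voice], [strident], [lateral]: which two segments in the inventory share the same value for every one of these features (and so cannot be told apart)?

j, ð

On the given features, /j/ and /ð/ have an identical profile: [−nasal], [−labial], [+continuant], [+voice], [−strident], [−lateral]. No other two segments in the inventory coincide on all 6 features. (They do differ in [sonorant] and [dorsal], which are not among the given features.)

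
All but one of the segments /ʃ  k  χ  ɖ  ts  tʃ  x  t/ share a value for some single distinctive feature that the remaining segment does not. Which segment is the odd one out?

ɖ

[voice] groups all but one: /t, ʃ, x, ts, χ, tʃ, k/ share [−voice] while /ɖ/ (voiced retroflex stop) alone is [+voice]. Removing any other segment would not leave a single-feature class that excludes it.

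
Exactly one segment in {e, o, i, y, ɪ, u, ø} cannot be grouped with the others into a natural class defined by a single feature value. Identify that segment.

The remaining segments after removing /ɪ/ share [+tense]; /ɪ/ (high front unrounded lax vowel) is [-tense]. For every other candidate removal, the leftover set fails to share any single feature value that the removed segment lacks.

ɪ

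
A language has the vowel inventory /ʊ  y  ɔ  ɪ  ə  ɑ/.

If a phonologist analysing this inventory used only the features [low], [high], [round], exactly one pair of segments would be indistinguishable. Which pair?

ʊ, y

On the given features, /ʊ/ and /y/ have an identical profile: [-low], [+high], [+round]. No other two segments in the inventory coincide on all 3 features. (They do differ in [back] and [tense], which are not among the given features.)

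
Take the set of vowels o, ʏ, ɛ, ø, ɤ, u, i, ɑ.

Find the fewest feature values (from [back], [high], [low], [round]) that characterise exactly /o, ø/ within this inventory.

Every target segment is [-high], [+round]; each remaining inventory member fails at least one of these. Each conjunct is needed — [+round] alone would also admit /ʏ, u/; [-high] alone would also admit /ɛ, ɤ, ɑ/ — and no other single listed feature has exactly this extension, so two is the minimum.

[-high, +round]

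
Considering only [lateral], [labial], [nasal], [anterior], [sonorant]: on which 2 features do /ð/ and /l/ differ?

/ð/ (voiced dental fricative) and /l/ (alveolar lateral approximant) agree on [−labial], [−nasal], [+anterior]. They differ on [sonorant] (/ð/ [−], /l/ [+]), [lateral] (/ð/ [−], /l/ [+]).

[sonorant], [lateral]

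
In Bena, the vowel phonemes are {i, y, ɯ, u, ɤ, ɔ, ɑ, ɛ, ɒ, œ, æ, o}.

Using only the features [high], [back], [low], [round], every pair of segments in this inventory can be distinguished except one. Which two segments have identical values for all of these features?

ɔ, o

On the given features, /ɔ/ and /o/ have an identical profile: [−high], [+back], [−low], [+round]. No other two segments in the inventory coincide on all 4 features. (They do differ in [tense], which is not among the given features.)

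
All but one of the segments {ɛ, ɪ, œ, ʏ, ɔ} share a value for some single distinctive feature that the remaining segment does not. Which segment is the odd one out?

ɔ

The remaining segments after removing /ɔ/ share [−back]; /ɔ/ (mid back rounded lax vowel) is [+back]. For every other candidate removal, the leftover set fails to share any single feature value that the removed segment lacks.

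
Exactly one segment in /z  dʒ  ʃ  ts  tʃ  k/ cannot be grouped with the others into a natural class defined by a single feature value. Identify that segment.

k

/tʃ, ʃ, ts, dʒ, z/ are all [+strident], but /k/ (voiceless velar stop) is [−strident]. No other single segment can be removed to leave a set sharing one feature value that the removed segment lacks, so /k/ is the odd one out.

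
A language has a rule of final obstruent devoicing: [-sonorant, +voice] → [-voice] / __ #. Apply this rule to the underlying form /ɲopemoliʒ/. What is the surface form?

The only segment in the rule's environment that also matches [-sonorant, +voice] is /ʒ/. Applying [-voice] turns the voiced postalveolar fricative into /ʃ/ (voiceless postalveolar fricative), giving [ɲopemoliʃ].

[ɲopemoliʃ]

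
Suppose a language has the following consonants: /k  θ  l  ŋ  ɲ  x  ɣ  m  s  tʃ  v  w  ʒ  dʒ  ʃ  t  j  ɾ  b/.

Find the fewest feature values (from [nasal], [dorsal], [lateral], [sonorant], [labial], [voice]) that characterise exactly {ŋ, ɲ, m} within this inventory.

[+nasal]

Every target segment is [+nasal] and no other inventory member is, so one feature is enough.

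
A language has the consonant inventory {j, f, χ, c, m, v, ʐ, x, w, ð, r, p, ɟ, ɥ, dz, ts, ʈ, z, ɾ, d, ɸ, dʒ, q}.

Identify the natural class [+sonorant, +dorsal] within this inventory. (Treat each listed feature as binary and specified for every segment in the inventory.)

Eliminate segments failing any feature: /f, χ, c, v, ʐ, x, ð, p, ɟ, dz, ts, ʈ, z, d, ɸ, dʒ, q/ are [−sonorant]; /m, r, ɾ/ are [−dorsal]. The remaining /j, w, ɥ/ satisfy [+sonorant], [+dorsal].

j, w, ɥ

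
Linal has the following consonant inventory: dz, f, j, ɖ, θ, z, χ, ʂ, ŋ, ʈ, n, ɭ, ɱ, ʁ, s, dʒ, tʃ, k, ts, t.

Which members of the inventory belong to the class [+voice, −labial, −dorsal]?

dz, ɖ, z, n, ɭ, dʒ

Checking each segment against [+voice], [−labial], [−dorsal]: /dz/ (voiced alveolar affricate), /ɖ/ (voiced retroflex stop), /z/ (voiced alveolar fricative), /n/ (alveolar nasal), /ɭ/ (retroflex lateral approximant), /dʒ/ (voiced postalveolar affricate) satisfy every feature; every other segment in the inventory fails at least one.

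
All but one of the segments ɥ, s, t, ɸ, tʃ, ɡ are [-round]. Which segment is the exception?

/ɥ/ is the labial-palatal glide, which is [+round]; the rest — /ɸ, s, ɡ, tʃ, t/ — are [-round].

ɥ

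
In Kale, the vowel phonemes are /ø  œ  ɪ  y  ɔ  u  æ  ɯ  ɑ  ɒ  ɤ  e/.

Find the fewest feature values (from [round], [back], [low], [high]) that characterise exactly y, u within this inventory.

[+high, +round]

/y, u/ are all [+high], [+round], and no other segment in the inventory matches both values. Dropping any one of them over-generates: [+round] alone would also admit /ø, œ, ɔ, ɒ/; [+high] alone would also admit /ɪ, ɯ/. No other single listed feature picks out exactly this set either, so fewer than two features will not do.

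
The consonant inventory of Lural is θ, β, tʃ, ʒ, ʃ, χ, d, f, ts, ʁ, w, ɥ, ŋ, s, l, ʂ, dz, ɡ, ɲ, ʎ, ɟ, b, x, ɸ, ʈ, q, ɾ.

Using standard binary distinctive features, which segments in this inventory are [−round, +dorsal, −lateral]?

χ, ʁ, ŋ, ɡ, ɲ, ɟ, x, q

Checking each segment against [−round], [+dorsal], [−lateral]: /χ/ (voiceless uvular fricative), /ʁ/ (voiced uvular fricative), /ŋ/ (velar nasal), /ɡ/ (voiced velar stop), /ɲ/ (palatal nasal), /ɟ/ (voiced palatal stop), among others, satisfy every feature; every other segment in the inventory fails at least one.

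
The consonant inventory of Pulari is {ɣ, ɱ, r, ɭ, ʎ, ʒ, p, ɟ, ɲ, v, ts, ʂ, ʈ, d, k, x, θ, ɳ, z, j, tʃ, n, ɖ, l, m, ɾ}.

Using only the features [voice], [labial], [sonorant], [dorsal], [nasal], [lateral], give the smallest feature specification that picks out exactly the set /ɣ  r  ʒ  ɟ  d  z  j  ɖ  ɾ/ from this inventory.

[+voice, -nasal, -lateral, -labial]

The class [+voice], [-nasal], [-lateral], [-labial] has exactly /ɣ, r, ʒ, ɟ, d, z, j, ɖ, ɾ/ as its extension in this inventory. No smaller conjunction from the listed features achieves this: [-nasal, -lateral, -labial] alone would also admit /ts, ʂ, ʈ, k, …/; [+voice, -lateral, -labial] alone would also admit /ɲ, ɳ, n/; [+voice, -nasal, -labial] alone would also admit /ɭ, ʎ, l/; [+voice, -nasal, -lateral] alone would also admit /v/; and checking the remaining three-feature bundles turns up none with this extension.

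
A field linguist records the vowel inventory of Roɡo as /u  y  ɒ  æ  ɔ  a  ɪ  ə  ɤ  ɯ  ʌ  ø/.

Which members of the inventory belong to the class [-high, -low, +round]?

ɔ, ø

Checking each segment against [-high], [-low], [+round]: /ɔ/ (mid back rounded lax vowel), /ø/ (mid front rounded tense vowel) satisfy every feature; every other segment in the inventory fails at least one.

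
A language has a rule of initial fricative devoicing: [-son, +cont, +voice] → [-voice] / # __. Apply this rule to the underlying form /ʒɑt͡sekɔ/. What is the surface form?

[ʃɑt͡sekɔ]

/ʒ/ satisfies [-son, +cont, +voice] and sits in # __. The [-voice] counterpart of the voiced postalveolar fricative is /ʃ/. Other segments in /ʒɑt͡sekɔ/ either fail the structural description or are not in the environment, so the surface form is [ʃɑt͡sekɔ].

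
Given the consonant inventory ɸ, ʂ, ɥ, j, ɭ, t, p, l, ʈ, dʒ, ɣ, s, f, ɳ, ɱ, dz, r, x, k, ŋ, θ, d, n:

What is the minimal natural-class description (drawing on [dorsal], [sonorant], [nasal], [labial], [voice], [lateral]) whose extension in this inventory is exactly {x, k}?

Every target segment is [-voice], [+dorsal]; each remaining inventory member fails at least one of these. Each conjunct is needed — [+dorsal] alone would also admit /ɥ, j, ɣ, ŋ/; [-voice] alone would also admit /ɸ, ʂ, t, p, …/ — and no other single listed feature has exactly this extension, so two is the minimum.

[-voice, +dorsal]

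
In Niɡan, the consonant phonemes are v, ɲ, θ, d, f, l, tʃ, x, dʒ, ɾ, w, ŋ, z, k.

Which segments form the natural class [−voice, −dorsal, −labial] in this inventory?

θ, tʃ

Eliminate segments failing any feature: /v, ɲ, d, l, dʒ, ɾ, w, ŋ, z/ are [+voice]; /f/ is [+labial]; /x, k/ are [+dorsal]. The remaining /θ, tʃ/ satisfy [−voice], [−dorsal], [−labial].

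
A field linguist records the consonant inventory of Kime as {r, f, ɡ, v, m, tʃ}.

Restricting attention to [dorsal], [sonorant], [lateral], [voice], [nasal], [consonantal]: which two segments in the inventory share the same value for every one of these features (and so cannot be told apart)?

f, tʃ

Both /f/ and /tʃ/ are [−dorsal], [−sonorant], [−lateral], [−voice], [−nasal], [+consonantal]. Since the list omits [continuant], [labial] and [coronal] — which do distinguish the voiceless labiodental fricative from the voiceless postalveolar affricate — this pair collapses; all other pairs remain distinct.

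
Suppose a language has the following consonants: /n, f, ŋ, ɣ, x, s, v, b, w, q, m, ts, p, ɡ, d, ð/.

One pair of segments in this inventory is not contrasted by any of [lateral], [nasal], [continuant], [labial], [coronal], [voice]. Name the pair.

v, w

/v/ (voiced labiodental fricative) and /w/ (labial-velar glide) are both [−lateral], [−nasal], [+continuant], [+labial], [−coronal], [+voice], so none of the listed features separates them. (They do differ in [sonorant], [round] and [dorsal], which are not among the given features.) Every other pair in the inventory differs on at least one listed feature.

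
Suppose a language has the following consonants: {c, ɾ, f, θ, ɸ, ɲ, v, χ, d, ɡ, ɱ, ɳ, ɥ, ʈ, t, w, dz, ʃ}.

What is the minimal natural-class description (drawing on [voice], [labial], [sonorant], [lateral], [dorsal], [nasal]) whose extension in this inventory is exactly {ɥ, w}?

The class [+labial], [+dorsal] has exactly /ɥ, w/ as its extension in this inventory. No smaller conjunction from the listed features achieves this: [+dorsal] alone would also admit /c, ɲ, χ, ɡ/; [+labial] alone would also admit /f, ɸ, v, ɱ/; and checking the remaining single features turns up none with this extension.

[+labial, +dorsal]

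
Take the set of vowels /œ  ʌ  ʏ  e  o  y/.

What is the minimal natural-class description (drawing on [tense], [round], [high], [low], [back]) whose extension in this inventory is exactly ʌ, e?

[−round]

Every target segment is [−round] and no other inventory member is, so one feature is enough.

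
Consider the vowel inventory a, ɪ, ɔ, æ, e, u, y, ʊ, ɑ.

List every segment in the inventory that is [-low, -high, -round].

The [-low] segments are /ɪ, ɔ, e, u, y, ʊ/.
Within that set, [-high] gives /ɔ, e/.
Among these, [-round] leaves /e/.

e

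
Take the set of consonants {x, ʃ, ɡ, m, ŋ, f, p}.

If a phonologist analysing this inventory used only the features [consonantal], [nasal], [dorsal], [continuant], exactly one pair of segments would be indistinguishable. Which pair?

ʃ, f

On the given features, /ʃ/ and /f/ have an identical profile: [+consonantal], [−nasal], [−dorsal], [+continuant]. No other two segments in the inventory coincide on all 4 features. (They do differ in [labial] and [coronal], which are not among the given features.)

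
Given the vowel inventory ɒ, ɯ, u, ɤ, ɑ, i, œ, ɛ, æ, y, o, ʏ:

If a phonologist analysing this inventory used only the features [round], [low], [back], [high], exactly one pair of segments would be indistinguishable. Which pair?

ʏ, y

On the given features, /ʏ/ and /y/ have an identical profile: [+round], [−low], [−back], [+high]. No other two segments in the inventory coincide on all 4 features. (They do differ in [tense], which is not among the given features.)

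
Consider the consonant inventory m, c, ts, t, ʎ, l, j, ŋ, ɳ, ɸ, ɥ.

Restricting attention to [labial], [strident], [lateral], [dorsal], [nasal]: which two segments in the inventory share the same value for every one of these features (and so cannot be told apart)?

On the given features, /j/ and /c/ have an identical profile: [-labial], [-strident], [-lateral], [+dorsal], [-nasal]. No other two segments in the inventory coincide on all 5 features. (They do differ in [sonorant], [voice] and [continuant], which are not among the given features.)

j, c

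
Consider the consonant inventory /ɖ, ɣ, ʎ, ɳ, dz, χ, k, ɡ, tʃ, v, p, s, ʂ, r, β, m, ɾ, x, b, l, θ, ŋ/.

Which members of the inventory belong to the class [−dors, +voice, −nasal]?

The [−dorsal] segments are /ɖ, ɳ, dz, tʃ, v, p, s, ʂ, r, β, m, ɾ, b, l, θ/.
Intersecting with [+voice] gives /ɖ, ɳ, dz, v, r, β, m, ɾ, b, l/.
Of those, [−nasal] leaves /ɖ, dz, v, r, β, ɾ, b, l/.

ɖ, dz, v, r, β, ɾ, b, l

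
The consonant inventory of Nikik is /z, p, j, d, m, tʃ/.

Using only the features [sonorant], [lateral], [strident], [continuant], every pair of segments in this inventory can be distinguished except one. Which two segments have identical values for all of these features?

p, d

/p/ (voiceless bilabial stop) and /d/ (voiced alveolar stop) are both [−sonorant], [−lateral], [−strident], [−continuant], so none of the listed features separates them. (They do differ in [voice], [labial] and [coronal], which are not among the given features.) Every other pair in the inventory differs on at least one listed feature.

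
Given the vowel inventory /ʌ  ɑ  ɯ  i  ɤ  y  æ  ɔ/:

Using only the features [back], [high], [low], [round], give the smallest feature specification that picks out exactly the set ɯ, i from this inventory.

[+high, −round]

The class [+high], [−round] has exactly /ɯ, i/ as its extension in this inventory. No smaller conjunction from the listed features achieves this: [−round] alone would also admit /ʌ, ɑ, ɤ, æ/; [+high] alone would also admit /y/; and checking the remaining single features turns up none with this extension.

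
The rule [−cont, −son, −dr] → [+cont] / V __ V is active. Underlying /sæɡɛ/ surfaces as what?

[sæɣɛ]

The only segment in the rule's environment that also matches [−cont, −son, −dr] is /ɡ/. Applying [+continuant] turns the voiced velar stop into /ɣ/ (voiced velar fricative), giving [sæɣɛ].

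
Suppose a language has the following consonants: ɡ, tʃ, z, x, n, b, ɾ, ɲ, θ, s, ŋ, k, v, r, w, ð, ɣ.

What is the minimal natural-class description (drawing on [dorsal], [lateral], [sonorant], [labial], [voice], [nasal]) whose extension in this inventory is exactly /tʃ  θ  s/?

[−voice, −dorsal]

Every target segment is [−voice], [−dorsal]; each remaining inventory member fails at least one of these. Each conjunct is needed — [−dorsal] alone would also admit /z, n, b, ɾ, …/; [−voice] alone would also admit /x, k/ — and no other single listed feature has exactly this extension, so two is the minimum.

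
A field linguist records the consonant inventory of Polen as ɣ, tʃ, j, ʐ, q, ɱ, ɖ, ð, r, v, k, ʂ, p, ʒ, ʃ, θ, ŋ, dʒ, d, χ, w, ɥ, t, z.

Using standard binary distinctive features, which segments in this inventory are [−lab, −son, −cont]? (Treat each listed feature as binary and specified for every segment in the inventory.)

Eliminate segments failing any feature: /ɣ, ʐ, ð, ʂ, ʒ, ʃ, θ, χ, z/ are [+continuant]; /j, r, ŋ/ are [+sonorant]; /ɱ, v, p, w, ɥ/ are [+labial]. The remaining /tʃ, q, ɖ, k, dʒ, d, t/ satisfy [−labial], [−sonorant], [−continuant].

tʃ, q, ɖ, k, dʒ, d, t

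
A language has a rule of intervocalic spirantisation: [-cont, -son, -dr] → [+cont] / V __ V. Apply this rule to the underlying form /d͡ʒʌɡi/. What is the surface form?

[d͡ʒʌɣi]

The only segment in the rule's environment that also matches [-cont, -son, -dr] is /ɡ/. Applying [+continuant] turns the voiced velar stop into /ɣ/ (voiced velar fricative), giving [d͡ʒʌɣi].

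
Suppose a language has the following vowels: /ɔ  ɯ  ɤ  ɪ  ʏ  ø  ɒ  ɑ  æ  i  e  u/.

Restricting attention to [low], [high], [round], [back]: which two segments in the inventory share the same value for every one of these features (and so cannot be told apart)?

Both /i/ and /ɪ/ are [−low], [+high], [−round], [−back]. Since the list omits [tense] — which does distinguish the high front unrounded tense vowel from the high front unrounded lax vowel — this pair collapses; all other pairs remain distinct.

i, ɪ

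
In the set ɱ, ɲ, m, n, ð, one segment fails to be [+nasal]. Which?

ð

/ð/ is the voiced dental fricative, which is [-nasal]; the rest — /ɱ, ɲ, m, n/ — are [+nasal].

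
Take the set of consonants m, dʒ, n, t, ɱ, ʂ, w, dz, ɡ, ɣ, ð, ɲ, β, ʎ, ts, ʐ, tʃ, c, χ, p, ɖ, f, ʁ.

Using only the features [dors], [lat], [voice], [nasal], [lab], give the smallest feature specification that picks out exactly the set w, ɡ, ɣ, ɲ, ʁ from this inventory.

/w, ɡ, ɣ, ɲ, ʁ/ are all [+voice], [-lateral], [+dorsal], and no other segment in the inventory matches all three values. Dropping any one of them over-generates: [-lateral, +dorsal] alone would also admit /c, χ/; [+voice, +dorsal] alone would also admit /ʎ/; [+voice, -lateral] alone would also admit /m, dʒ, n, ɱ, …/. No other combination of two listed features picks out exactly this set either, so fewer than three features will not do.

[+voice, -lat, +dors]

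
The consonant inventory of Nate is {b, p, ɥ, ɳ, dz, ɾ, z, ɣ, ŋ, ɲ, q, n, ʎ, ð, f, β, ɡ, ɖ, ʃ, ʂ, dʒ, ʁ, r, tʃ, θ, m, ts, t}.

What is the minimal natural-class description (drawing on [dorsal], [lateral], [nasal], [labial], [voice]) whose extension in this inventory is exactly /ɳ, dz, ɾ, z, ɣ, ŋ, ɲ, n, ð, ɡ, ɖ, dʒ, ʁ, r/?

The class [+voice], [−lateral], [−labial] has exactly /ɳ, dz, ɾ, z, ɣ, ŋ, ɲ, n, ð, ɡ, ɖ, dʒ, ʁ, r/ as its extension in this inventory. No smaller conjunction from the listed features achieves this: [−lateral, −labial] alone would also admit /q, ʃ, ʂ, tʃ, …/; [+voice, −labial] alone would also admit /ʎ/; [+voice, −lateral] alone would also admit /b, ɥ, β, m/; and checking the remaining two-feature bundles turns up none with this extension.

[+voice, −lateral, −labial]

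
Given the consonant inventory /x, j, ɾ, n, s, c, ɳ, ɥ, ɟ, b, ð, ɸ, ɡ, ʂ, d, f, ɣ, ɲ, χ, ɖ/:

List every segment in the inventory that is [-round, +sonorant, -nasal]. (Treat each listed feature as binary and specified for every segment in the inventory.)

Eliminate segments failing any feature: /x, s, c, ɟ, b, ð, ɸ, ɡ, ʂ, d, f, ɣ, χ, ɖ/ are [-sonorant]; /n, ɳ, ɲ/ are [+nasal]; /ɥ/ is [+round]. The remaining /j, ɾ/ satisfy [-round], [+sonorant], [-nasal].

j, ɾ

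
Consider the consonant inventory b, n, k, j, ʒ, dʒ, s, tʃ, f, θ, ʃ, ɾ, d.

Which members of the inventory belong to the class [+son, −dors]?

n, ɾ

Checking each segment against [+sonorant], [−dorsal]: /n/ (alveolar nasal), /ɾ/ (alveolar tap) satisfy every feature; every other segment in the inventory fails at least one.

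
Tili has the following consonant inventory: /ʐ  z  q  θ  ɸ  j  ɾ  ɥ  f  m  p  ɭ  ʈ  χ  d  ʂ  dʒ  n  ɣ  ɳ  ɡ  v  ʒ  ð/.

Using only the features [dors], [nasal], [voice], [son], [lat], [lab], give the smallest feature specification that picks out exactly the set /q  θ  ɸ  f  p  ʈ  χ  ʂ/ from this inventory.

[−voice]

/q, θ, ɸ, f, p, ʈ, χ, ʂ/ are exactly the [−voice] segments in the inventory, so a single feature suffices.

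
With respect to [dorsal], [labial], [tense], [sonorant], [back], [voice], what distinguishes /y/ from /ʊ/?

The two segments share [+dorsal], [+labial], [+sonorant], [+voice]. The only features from the list on which they differ: /y/ is [-back] while /ʊ/ is [+back]; /y/ is [+tense] while /ʊ/ is [-tense].

[back], [tense]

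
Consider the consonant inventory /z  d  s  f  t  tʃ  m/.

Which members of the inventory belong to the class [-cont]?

The [-continuant] segments here are /d, t, tʃ, m/; the remaining /z, s, f/ are [+continuant].

d, t, tʃ, m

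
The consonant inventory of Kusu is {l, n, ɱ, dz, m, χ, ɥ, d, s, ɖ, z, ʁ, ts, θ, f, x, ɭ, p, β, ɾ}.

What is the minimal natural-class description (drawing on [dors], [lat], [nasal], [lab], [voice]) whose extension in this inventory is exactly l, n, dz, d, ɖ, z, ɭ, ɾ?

Every target segment is [+voice], [-labial], [-dorsal]; each remaining inventory member fails at least one of these. Each conjunct is needed — [-labial, -dorsal] alone would also admit /s, ts, θ/; [+voice, -dorsal] alone would also admit /ɱ, m, β/; [+voice, -labial] alone would also admit /ʁ/ — and no other combination of two listed features has exactly this extension, so three is the minimum.

[+voice, -lab, -dors]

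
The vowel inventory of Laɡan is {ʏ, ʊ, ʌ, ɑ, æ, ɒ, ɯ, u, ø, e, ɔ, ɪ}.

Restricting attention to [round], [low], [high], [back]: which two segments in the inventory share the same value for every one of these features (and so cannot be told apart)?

ʊ, u

Both /ʊ/ and /u/ are [+round], [-low], [+high], [+back]. Since the list omits [tense] — which does distinguish the high back rounded lax vowel from the high back rounded tense vowel — this pair collapses; all other pairs remain distinct.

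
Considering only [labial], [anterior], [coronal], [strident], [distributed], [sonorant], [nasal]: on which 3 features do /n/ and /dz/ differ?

[sonorant], [nasal], [strident]

/n/ (alveolar nasal) and /dz/ (voiced alveolar affricate) agree on [-labial], [+anterior], [+coronal], [-distributed]. They differ on [sonorant] (/n/ [+], /dz/ [-]), [nasal] (/n/ [+], /dz/ [-]), [strident] (/n/ [-], /dz/ [+]).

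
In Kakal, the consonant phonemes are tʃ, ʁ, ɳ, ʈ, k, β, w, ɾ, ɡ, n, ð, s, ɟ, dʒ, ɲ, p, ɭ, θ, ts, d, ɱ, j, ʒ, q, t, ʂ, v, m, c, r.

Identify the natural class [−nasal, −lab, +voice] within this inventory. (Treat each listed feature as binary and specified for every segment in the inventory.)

ʁ, ɾ, ɡ, ð, ɟ, dʒ, ɭ, d, j, ʒ, r

Eliminate segments failing any feature: /tʃ, ʈ, k, s, θ, ts, q, t, ʂ, c/ are [−voice]; /ɳ, n, ɲ, ɱ, m/ are [+nasal]; /β, w, p, v/ are [+labial]. The remaining /ʁ, ɾ, ɡ, ð, ɟ, dʒ, ɭ, d, j, ʒ, r/ satisfy [−nasal], [−labial], [+voice].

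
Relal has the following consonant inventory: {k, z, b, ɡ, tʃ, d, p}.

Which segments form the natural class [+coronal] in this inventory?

The [+coronal] segments here are /z, tʃ, d/; the remaining /k, b, ɡ, p/ are [-coronal].

z, tʃ, d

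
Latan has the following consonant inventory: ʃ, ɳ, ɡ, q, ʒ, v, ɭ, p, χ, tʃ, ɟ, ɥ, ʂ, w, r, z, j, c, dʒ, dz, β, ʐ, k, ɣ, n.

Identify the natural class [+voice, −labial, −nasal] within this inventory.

Checking each segment against [+voice], [−labial], [−nasal]: /ɡ/ (voiced velar stop), /ʒ/ (voiced postalveolar fricative), /ɭ/ (retroflex lateral approximant), /ɟ/ (voiced palatal stop), /r/ (alveolar trill), /z/ (voiced alveolar fricative), among others, satisfy every feature; every other segment in the inventory fails at least one.

ɡ, ʒ, ɭ, ɟ, r, z, j, dʒ, dz, ʐ, ɣ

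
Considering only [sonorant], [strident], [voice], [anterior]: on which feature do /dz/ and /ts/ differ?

The two segments share [−sonorant], [+strident], [+anterior]. The only feature from the list on which they differ: /dz/ is [+voice] while /ts/ is [−voice].

[voice]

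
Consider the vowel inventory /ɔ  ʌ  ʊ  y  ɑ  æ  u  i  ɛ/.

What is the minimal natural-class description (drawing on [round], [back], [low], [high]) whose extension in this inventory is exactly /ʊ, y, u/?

The class [+high], [+round] has exactly /ʊ, y, u/ as its extension in this inventory. No smaller conjunction from the listed features achieves this: [+round] alone would also admit /ɔ/; [+high] alone would also admit /i/; and checking the remaining single features turns up none with this extension.

[+high, +round]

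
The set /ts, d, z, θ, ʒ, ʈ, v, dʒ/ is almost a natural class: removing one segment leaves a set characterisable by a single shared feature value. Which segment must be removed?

The remaining segments after removing /v/ share [+coronal]; /v/ (voiced labiodental fricative) is [−coronal]. For every other candidate removal, the leftover set fails to share any single feature value that the removed segment lacks.

v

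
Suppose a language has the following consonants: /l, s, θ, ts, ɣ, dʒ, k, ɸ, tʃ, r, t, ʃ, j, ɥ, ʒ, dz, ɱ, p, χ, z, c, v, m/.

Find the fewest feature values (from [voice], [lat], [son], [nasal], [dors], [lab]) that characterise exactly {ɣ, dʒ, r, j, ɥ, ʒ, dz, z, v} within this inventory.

/ɣ, dʒ, r, j, ɥ, ʒ, dz, z, v/ are all [+voice], [−nasal], [−lateral], and no other segment in the inventory matches all three values. Dropping any one of them over-generates: [−nasal, −lateral] alone would also admit /s, θ, ts, k, …/; [+voice, −lateral] alone would also admit /ɱ, m/; [+voice, −nasal] alone would also admit /l/. No other combination of two listed features picks out exactly this set either, so fewer than three features will not do.

[+voice, −nasal, −lat]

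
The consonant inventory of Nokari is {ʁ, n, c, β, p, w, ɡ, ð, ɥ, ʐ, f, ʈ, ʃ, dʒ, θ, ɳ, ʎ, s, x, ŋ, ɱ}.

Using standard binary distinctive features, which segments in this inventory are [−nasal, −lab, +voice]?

The [−nasal] segments are /ʁ, c, β, p, w, ɡ, ð, ɥ, ʐ, f, ʈ, ʃ, dʒ, θ, ʎ, s, x/.
Within that set, [−labial] gives /ʁ, c, ɡ, ð, ʐ, ʈ, ʃ, dʒ, θ, ʎ, s, x/.
Within that set, [+voice] leaves /ʁ, ɡ, ð, ʐ, dʒ, ʎ/.

ʁ, ɡ, ð, ʐ, dʒ, ʎ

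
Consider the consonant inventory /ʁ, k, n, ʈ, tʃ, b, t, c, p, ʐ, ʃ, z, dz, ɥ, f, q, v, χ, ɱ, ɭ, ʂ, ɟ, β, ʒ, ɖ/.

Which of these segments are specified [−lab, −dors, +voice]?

Eliminate segments failing any feature: /ʁ, k, c, q, χ, ɟ/ are [+dorsal]; /ʈ, tʃ, t, ʃ, ʂ/ are [−voice]; /b, p, ɥ, f, v, ɱ, β/ are [+labial]. The remaining /n, ʐ, z, dz, ɭ, ʒ, ɖ/ satisfy [−labial], [−dorsal], [+voice].

n, ʐ, z, dz, ɭ, ʒ, ɖ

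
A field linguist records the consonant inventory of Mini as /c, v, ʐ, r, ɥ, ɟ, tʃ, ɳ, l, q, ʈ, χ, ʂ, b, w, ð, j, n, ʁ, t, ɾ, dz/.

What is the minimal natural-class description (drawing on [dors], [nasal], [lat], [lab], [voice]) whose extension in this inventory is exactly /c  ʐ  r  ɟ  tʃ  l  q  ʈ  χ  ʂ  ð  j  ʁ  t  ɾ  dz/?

[−nasal, −lab]

The class [−nasal], [−labial] has exactly /c, ʐ, r, ɟ, tʃ, l, q, ʈ, χ, ʂ, ð, j, ʁ, t, ɾ, dz/ as its extension in this inventory. No smaller conjunction from the listed features achieves this: [−labial] alone would also admit /ɳ, n/; [−nasal] alone would also admit /v, ɥ, b, w/; and checking the remaining single features turns up none with this extension.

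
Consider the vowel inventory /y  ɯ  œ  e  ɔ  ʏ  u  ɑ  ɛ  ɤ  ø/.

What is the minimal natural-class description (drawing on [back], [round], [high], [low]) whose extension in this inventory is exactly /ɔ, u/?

[+back, +round]

/ɔ, u/ are all [+back], [+round], and no other segment in the inventory matches both values. Dropping any one of them over-generates: [+round] alone would also admit /y, œ, ʏ, ø/; [+back] alone would also admit /ɯ, ɑ, ɤ/. No other single listed feature picks out exactly this set either, so fewer than two features will not do.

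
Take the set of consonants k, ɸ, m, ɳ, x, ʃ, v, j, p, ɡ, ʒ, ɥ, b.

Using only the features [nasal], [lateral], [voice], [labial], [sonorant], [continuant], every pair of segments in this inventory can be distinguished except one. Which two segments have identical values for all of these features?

ʃ, x

Both /ʃ/ and /x/ are [−nasal], [−lateral], [−voice], [−labial], [−sonorant], [+continuant]. Since the list omits [strident], [coronal] and [dorsal] — which do distinguish the voiceless postalveolar fricative from the voiceless velar fricative — this pair collapses; all other pairs remain distinct.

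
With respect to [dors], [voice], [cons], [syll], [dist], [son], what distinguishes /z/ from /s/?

/z/ is the voiced alveolar fricative and /s/ is the voiceless alveolar fricative. Both are [-dorsal], [+consonantal], [-syllabic], [-distributed], [-sonorant]. /z/ is [+voice] while /s/ is [-voice], so the distinguishing feature is [voice].

[voice]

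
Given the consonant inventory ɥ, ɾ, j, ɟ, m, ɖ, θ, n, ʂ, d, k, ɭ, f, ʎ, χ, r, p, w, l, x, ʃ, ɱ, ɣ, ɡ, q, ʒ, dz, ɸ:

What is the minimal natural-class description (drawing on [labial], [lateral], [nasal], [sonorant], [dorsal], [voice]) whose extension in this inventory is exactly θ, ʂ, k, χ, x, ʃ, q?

[-voice, -labial]

Every target segment is [-voice], [-labial]; each remaining inventory member fails at least one of these. Each conjunct is needed — [-labial] alone would also admit /ɾ, j, ɟ, ɖ, …/; [-voice] alone would also admit /f, p, ɸ/ — and no other single listed feature has exactly this extension, so two is the minimum.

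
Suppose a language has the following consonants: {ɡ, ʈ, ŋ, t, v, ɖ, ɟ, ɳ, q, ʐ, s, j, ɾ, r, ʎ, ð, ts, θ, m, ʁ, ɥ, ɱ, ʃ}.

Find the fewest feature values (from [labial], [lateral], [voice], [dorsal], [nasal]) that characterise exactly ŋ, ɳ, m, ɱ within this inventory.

[+nasal]

/ŋ, ɳ, m, ɱ/ are exactly the [+nasal] segments in the inventory, so a single feature suffices.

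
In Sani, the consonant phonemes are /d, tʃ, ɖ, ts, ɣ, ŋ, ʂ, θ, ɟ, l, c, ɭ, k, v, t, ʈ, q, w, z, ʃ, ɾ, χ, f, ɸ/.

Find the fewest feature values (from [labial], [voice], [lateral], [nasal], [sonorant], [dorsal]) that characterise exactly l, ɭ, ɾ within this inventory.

[+sonorant, −dorsal]

Every target segment is [+sonorant], [−dorsal]; each remaining inventory member fails at least one of these. Each conjunct is needed — [−dorsal] alone would also admit /d, tʃ, ɖ, ts, …/; [+sonorant] alone would also admit /ŋ, w/ — and no other single listed feature has exactly this extension, so two is the minimum.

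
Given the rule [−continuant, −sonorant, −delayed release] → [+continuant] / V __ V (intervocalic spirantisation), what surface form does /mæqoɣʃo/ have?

[mæχoɣʃo]

Only /q/ occurs between two vowels (/æ/ __ /o/) and matches the structural description. It is a voiceless uvular stop, so [−continuant, −sonorant, −delayed release] holds; changing it to [+continuant] with all other features held fixed yields /χ/ (voiceless uvular fricative). No other segment meets both the structural description and the environment, so the output is [mæχoɣʃo].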